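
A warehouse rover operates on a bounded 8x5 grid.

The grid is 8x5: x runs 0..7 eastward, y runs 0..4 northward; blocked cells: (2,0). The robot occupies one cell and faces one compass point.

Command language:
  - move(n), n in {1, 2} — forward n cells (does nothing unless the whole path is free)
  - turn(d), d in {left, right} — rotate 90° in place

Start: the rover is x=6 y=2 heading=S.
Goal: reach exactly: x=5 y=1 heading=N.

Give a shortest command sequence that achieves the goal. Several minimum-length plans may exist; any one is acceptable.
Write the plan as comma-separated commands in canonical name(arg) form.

move(1), turn(right), move(1), turn(right)

t0: x=6 y=2 heading=S
1. move(1) → x=6 y=1 heading=S
2. turn(right) → x=6 y=1 heading=W
3. move(1) → x=5 y=1 heading=W
4. turn(right) → x=5 y=1 heading=N
nothing shorter than 4 reaches the goal.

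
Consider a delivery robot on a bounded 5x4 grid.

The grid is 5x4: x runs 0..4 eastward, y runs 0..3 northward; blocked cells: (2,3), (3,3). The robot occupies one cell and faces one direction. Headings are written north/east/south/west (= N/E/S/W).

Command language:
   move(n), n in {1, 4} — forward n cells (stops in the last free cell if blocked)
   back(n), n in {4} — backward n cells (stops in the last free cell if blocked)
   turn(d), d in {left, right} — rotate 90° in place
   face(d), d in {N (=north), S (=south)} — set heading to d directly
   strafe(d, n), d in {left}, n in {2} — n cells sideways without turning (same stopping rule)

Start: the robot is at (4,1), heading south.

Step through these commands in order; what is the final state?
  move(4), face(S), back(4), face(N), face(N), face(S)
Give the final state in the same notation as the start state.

at (4,3), heading south

begin: at (4,1), heading south
[1] after move(4): at (4,0), heading south
[2] after face(S): at (4,0), heading south
[3] after back(4): at (4,3), heading south
[4] after face(N): at (4,3), heading north
[5] after face(N): at (4,3), heading north
[6] after face(S): at (4,3), heading south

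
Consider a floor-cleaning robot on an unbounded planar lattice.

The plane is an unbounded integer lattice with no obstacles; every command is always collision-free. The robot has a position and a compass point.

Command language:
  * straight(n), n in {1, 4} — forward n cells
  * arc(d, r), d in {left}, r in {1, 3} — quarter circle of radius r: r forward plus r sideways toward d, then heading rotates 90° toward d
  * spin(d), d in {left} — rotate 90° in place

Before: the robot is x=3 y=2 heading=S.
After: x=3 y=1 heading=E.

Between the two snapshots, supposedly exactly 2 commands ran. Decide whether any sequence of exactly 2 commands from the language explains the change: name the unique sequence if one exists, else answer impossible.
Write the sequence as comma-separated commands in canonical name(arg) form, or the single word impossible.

key: cell and facing (now E) both changed — the 2 commands mix motion and turning
begin: x=3 y=2 heading=S
[1] after straight(1): x=3 y=1 heading=S
[2] after spin(left): x=3 y=1 heading=E
no rival 2-sequence matches.

straight(1), spin(left)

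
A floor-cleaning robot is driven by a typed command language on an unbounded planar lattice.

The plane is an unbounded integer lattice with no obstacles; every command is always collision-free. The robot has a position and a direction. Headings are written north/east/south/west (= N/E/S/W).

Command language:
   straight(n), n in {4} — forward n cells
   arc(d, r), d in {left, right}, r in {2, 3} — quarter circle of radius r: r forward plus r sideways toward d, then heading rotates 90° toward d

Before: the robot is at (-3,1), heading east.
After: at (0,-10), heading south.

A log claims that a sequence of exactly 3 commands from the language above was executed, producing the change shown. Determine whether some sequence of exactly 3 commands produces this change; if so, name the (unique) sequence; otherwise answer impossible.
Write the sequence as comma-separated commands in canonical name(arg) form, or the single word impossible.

arc(right, 3), straight(4), straight(4)

key: running straight(4) before arc(right, 3) would end elsewhere — order is forced
t0: at (-3,1), heading east
1. arc(right, 3) → at (0,-2), heading south
2. straight(4) → at (0,-6), heading south
3. straight(4) → at (0,-10), heading south
no other 3-command option fits: unique.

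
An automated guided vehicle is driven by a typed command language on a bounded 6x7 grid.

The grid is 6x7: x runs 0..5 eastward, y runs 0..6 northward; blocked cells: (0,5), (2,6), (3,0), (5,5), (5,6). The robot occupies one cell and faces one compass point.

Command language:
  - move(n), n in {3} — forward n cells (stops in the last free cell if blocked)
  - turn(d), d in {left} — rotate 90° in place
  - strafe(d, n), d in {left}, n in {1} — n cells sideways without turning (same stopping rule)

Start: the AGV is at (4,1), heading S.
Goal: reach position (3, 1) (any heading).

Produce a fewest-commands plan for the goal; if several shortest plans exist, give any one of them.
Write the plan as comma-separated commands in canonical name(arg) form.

begin: at (4,1), heading S
1. turn(left) → at (4,1), heading E
2. turn(left) → at (4,1), heading N
3. strafe(left, 1) → at (3,1), heading N
shorter routes all fall short; 3 is best.

turn(left), turn(left), strafe(left, 1)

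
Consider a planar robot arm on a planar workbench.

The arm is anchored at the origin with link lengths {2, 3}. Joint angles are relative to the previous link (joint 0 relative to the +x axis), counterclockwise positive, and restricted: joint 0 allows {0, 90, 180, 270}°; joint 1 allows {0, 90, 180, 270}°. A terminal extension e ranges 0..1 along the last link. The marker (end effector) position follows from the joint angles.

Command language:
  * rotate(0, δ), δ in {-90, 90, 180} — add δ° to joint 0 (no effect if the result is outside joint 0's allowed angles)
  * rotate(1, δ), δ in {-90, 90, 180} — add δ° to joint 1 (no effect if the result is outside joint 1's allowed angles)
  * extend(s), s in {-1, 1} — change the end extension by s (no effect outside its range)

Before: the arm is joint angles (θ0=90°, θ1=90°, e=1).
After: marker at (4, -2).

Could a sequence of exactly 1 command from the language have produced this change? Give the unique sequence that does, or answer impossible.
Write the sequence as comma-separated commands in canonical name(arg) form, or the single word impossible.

rotate(0, 180)

t0: joint angles (θ0=90°, θ1=90°, e=1)
1. rotate(0, 180) → joint angles (θ0=270°, θ1=90°, e=1)
no other 1-command option fits: unique.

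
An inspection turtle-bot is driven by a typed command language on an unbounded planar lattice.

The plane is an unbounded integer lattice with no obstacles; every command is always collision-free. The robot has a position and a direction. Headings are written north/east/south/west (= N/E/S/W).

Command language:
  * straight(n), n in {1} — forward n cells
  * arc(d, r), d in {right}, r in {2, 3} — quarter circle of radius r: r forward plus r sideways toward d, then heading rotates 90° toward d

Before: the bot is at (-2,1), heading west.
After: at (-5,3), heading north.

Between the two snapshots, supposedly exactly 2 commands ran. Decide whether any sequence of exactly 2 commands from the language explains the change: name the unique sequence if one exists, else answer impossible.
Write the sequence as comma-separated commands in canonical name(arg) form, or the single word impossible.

key: cell and facing (now N) both changed — the 2 commands mix motion and turning
from: at (-2,1), heading west
1. straight(1) → at (-3,1), heading west
2. arc(right, 2) → at (-5,3), heading north
uniquely the one of 9 2-step routes that fits.

straight(1), arc(right, 2)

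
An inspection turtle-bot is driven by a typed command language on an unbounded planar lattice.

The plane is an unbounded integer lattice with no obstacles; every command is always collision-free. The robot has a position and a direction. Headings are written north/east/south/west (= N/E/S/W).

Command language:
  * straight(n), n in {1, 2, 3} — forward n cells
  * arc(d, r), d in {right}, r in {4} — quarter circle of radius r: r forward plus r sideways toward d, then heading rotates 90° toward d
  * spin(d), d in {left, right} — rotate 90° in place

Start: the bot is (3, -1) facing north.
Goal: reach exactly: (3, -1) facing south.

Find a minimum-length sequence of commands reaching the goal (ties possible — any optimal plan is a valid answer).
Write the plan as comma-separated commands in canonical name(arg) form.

from: (3, -1) facing north
[1] after spin(right): (3, -1) facing east
[2] after spin(right): (3, -1) facing south
shorter routes all fall short; 2 is best.

spin(right), spin(right)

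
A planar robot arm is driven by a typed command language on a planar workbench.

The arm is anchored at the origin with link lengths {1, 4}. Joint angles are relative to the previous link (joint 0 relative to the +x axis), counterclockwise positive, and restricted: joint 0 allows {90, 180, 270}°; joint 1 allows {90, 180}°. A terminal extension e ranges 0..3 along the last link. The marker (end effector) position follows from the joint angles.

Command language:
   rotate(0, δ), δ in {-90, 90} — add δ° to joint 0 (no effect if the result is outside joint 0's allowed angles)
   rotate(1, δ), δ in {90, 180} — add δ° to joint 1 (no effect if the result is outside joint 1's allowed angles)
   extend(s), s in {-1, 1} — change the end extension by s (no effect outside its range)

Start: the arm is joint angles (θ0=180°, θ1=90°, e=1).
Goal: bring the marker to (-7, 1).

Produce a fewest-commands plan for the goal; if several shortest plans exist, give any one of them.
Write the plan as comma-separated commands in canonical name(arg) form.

begin: joint angles (θ0=180°, θ1=90°, e=1)
1. rotate(0, -90) → joint angles (θ0=90°, θ1=90°, e=1)
2. extend(1) → joint angles (θ0=90°, θ1=90°, e=2)
3. extend(1) → joint angles (θ0=90°, θ1=90°, e=3)
shorter routes all fall short; 3 is best.

rotate(0, -90), extend(1), extend(1)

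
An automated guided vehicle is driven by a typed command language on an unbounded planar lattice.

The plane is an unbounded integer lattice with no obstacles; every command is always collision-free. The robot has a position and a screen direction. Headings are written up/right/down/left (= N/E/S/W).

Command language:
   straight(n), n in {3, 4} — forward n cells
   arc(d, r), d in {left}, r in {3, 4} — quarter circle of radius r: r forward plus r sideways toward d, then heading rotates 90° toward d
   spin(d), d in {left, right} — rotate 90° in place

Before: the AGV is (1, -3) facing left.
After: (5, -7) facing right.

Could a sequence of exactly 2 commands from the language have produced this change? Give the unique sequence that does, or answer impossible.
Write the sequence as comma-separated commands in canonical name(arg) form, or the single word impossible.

spin(left), arc(left, 4)

key: order matters: swapping spin(left) and arc(left, 4) lands elsewhere
initial: (1, -3) facing left
step 1 (spin(left)): (1, -3) facing down
step 2 (arc(left, 4)): (5, -7) facing right
no rival 2-sequence matches.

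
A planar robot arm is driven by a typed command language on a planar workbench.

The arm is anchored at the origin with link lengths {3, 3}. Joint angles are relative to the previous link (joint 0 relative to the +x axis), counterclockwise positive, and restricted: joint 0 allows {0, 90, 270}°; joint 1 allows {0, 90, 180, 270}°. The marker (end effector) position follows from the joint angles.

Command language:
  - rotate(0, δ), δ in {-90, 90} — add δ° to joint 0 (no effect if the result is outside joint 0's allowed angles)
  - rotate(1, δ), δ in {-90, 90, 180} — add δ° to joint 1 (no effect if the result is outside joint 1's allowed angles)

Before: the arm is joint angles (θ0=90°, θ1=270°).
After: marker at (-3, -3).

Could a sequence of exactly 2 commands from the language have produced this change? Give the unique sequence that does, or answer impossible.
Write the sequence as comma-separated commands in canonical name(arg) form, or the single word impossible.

from: joint angles (θ0=90°, θ1=270°)
[1] after rotate(0, -90): joint angles (θ0=0°, θ1=270°)
[2] after rotate(0, -90): joint angles (θ0=270°, θ1=270°)
uniquely the one of 25 2-step routes that fits.

rotate(0, -90), rotate(0, -90)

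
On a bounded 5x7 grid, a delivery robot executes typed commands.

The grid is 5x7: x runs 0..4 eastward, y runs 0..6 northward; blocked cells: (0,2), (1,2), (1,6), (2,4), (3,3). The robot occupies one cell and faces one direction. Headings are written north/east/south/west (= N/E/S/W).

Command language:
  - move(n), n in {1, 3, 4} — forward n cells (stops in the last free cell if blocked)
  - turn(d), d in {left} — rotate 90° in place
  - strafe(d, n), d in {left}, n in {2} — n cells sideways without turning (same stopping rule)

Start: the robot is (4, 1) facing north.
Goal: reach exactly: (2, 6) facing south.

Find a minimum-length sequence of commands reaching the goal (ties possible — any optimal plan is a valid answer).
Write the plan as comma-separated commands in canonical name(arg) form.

begin: (4, 1) facing north
1. move(3) → (4, 4) facing north
2. move(3) → (4, 6) facing north
3. turn(left) → (4, 6) facing west
4. move(3) → (2, 6) facing west
5. turn(left) → (2, 6) facing south
shorter routes all fall short; 5 is best.

move(3), move(3), turn(left), move(3), turn(left)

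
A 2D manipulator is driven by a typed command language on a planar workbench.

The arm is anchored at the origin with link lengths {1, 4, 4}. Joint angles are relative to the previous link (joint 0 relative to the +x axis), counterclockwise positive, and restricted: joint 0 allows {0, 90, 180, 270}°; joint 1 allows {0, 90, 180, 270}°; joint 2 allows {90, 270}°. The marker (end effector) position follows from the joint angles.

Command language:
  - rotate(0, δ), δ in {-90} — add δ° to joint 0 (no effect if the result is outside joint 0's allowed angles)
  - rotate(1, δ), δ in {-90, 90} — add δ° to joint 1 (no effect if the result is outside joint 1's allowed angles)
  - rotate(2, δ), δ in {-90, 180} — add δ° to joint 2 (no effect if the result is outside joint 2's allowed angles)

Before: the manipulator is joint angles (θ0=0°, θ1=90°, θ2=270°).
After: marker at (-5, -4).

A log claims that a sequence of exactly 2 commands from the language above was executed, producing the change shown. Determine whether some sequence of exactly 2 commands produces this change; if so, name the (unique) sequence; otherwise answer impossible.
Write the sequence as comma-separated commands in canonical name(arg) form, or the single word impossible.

initial: joint angles (θ0=0°, θ1=90°, θ2=270°)
t=1 rotate(0, -90) ⇒ joint angles (θ0=270°, θ1=90°, θ2=270°)
t=2 rotate(0, -90) ⇒ joint angles (θ0=180°, θ1=90°, θ2=270°)
no other 2-command option fits: unique.

rotate(0, -90), rotate(0, -90)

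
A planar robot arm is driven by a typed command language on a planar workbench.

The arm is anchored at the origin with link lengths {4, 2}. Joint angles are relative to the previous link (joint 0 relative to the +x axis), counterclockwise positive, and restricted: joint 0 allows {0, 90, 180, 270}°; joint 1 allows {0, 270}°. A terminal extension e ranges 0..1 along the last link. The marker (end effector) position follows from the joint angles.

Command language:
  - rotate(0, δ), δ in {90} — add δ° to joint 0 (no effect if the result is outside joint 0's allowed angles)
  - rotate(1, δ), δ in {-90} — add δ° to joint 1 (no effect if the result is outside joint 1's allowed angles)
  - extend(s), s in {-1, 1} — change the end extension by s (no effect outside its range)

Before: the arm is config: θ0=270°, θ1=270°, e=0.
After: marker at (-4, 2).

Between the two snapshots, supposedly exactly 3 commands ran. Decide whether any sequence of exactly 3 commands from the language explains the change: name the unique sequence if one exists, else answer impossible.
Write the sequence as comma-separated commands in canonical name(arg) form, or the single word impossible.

t0: config: θ0=270°, θ1=270°, e=0
1. rotate(0, 90) → config: θ0=0°, θ1=270°, e=0
2. rotate(0, 90) → config: θ0=90°, θ1=270°, e=0
3. rotate(0, 90) → config: θ0=180°, θ1=270°, e=0
uniquely the one of 64 3-step routes that fits.

rotate(0, 90), rotate(0, 90), rotate(0, 90)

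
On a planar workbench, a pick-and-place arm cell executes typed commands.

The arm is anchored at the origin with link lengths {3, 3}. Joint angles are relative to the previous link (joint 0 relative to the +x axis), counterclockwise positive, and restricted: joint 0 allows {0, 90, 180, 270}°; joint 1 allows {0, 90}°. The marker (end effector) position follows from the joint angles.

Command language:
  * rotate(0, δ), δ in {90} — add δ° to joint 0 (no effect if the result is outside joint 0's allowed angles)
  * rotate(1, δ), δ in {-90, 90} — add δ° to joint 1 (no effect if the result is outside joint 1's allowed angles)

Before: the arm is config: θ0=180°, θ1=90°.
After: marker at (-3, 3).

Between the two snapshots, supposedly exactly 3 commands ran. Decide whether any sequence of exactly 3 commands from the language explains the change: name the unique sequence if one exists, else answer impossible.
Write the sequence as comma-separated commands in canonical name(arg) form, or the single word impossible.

rotate(0, 90), rotate(0, 90), rotate(0, 90)

begin: config: θ0=180°, θ1=90°
1. rotate(0, 90) → config: θ0=270°, θ1=90°
2. rotate(0, 90) → config: θ0=0°, θ1=90°
3. rotate(0, 90) → config: θ0=90°, θ1=90°
all 27 alternatives checked — unique.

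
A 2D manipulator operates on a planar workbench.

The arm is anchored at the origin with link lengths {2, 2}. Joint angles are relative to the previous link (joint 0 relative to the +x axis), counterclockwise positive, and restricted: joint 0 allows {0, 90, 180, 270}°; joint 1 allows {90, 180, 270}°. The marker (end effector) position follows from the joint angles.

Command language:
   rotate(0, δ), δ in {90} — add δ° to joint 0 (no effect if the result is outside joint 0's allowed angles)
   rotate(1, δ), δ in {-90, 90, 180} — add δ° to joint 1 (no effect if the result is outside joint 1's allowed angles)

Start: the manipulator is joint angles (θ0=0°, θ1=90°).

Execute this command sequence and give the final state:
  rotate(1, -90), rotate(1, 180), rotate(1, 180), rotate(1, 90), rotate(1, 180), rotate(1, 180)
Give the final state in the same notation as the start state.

initial: joint angles (θ0=0°, θ1=90°)
[1] after rotate(1, -90): joint angles (θ0=0°, θ1=90°)
[2] after rotate(1, 180): joint angles (θ0=0°, θ1=270°)
[3] after rotate(1, 180): joint angles (θ0=0°, θ1=90°)
[4] after rotate(1, 90): joint angles (θ0=0°, θ1=180°)
[5] after rotate(1, 180): joint angles (θ0=0°, θ1=180°)
[6] after rotate(1, 180): joint angles (θ0=0°, θ1=180°)

joint angles (θ0=0°, θ1=180°)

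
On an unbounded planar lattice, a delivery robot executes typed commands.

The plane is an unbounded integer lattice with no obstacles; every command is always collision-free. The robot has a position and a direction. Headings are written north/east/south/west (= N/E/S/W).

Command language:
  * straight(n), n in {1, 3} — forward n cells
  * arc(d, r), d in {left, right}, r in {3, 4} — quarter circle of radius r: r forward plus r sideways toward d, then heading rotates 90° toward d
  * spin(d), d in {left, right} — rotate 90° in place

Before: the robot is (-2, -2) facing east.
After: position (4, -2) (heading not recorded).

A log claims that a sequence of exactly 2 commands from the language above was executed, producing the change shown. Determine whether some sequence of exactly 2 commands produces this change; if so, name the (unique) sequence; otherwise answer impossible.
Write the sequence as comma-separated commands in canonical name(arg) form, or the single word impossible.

start: (-2, -2) facing east
step 1 (straight(3)): (1, -2) facing east
step 2 (straight(3)): (4, -2) facing east
all 64 alternatives checked — unique.

straight(3), straight(3)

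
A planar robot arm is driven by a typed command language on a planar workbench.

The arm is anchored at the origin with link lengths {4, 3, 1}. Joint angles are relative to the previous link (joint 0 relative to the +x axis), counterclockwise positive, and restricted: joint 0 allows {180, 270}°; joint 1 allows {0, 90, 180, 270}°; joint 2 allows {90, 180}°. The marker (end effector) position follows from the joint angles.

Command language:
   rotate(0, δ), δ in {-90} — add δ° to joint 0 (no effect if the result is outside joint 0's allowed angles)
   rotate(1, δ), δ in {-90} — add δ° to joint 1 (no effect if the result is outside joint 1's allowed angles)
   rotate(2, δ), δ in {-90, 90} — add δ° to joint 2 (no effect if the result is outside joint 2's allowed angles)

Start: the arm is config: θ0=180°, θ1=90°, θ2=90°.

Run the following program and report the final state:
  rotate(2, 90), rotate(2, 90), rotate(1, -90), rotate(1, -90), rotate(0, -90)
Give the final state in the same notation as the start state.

config: θ0=180°, θ1=270°, θ2=180°

begin: config: θ0=180°, θ1=90°, θ2=90°
[1] after rotate(2, 90): config: θ0=180°, θ1=90°, θ2=180°
[2] after rotate(2, 90): config: θ0=180°, θ1=90°, θ2=180°
[3] after rotate(1, -90): config: θ0=180°, θ1=0°, θ2=180°
[4] after rotate(1, -90): config: θ0=180°, θ1=270°, θ2=180°
[5] after rotate(0, -90): config: θ0=180°, θ1=270°, θ2=180°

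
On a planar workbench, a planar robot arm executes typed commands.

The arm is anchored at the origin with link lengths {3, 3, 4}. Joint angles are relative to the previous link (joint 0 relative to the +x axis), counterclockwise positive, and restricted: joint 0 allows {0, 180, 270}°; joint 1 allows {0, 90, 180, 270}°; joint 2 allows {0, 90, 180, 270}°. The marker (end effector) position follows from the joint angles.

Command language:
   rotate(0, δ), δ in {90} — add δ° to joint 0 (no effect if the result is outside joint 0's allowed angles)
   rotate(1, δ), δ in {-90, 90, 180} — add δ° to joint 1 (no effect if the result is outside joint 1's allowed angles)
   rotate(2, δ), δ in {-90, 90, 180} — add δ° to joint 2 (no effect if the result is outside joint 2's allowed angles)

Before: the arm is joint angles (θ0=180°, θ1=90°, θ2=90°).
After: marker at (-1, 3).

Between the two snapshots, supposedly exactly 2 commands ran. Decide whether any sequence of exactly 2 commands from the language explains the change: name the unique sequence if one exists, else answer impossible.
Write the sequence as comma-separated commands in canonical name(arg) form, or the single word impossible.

rotate(0, 90), rotate(0, 90)

start: joint angles (θ0=180°, θ1=90°, θ2=90°)
t=1 rotate(0, 90) ⇒ joint angles (θ0=270°, θ1=90°, θ2=90°)
t=2 rotate(0, 90) ⇒ joint angles (θ0=0°, θ1=90°, θ2=90°)
no other 2-command option fits: unique.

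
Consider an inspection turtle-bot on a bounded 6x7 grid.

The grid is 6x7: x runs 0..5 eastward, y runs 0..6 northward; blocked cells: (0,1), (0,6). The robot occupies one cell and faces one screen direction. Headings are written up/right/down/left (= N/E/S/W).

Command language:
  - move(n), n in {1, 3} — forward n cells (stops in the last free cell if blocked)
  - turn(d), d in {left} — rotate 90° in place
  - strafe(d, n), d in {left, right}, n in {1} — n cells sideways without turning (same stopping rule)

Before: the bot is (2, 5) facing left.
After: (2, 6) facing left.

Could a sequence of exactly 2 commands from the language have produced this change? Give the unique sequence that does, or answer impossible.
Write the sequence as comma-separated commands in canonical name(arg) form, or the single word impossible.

strafe(right, 1), strafe(right, 1)

key: the second strafe(right, 1) runs into the grid edge before its full distance
from: (2, 5) facing left
1. strafe(right, 1) → (2, 6) facing left
2. strafe(right, 1) → (2, 6) facing left
no rival 2-sequence matches.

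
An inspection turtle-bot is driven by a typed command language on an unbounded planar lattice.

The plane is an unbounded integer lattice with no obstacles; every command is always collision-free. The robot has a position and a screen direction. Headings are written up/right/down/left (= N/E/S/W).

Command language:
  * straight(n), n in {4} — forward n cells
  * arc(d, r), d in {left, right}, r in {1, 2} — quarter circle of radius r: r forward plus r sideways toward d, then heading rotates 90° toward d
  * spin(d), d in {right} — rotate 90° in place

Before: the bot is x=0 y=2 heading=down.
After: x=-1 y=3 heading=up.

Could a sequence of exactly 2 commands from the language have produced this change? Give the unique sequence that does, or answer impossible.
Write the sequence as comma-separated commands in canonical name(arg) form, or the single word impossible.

key: order matters: swapping spin(right) and arc(right, 1) lands elsewhere
t0: x=0 y=2 heading=down
step 1 (spin(right)): x=0 y=2 heading=left
step 2 (arc(right, 1)): x=-1 y=3 heading=up
all 36 alternatives checked — unique.

spin(right), arc(right, 1)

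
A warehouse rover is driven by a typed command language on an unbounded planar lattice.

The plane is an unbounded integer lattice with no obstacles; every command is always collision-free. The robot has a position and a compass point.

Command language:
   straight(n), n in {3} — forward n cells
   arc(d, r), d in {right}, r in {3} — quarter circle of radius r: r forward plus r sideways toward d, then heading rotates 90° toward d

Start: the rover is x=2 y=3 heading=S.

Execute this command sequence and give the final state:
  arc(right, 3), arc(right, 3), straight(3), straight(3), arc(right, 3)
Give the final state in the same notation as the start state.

x=-1 y=12 heading=E

start: x=2 y=3 heading=S
[1] after arc(right, 3): x=-1 y=0 heading=W
[2] after arc(right, 3): x=-4 y=3 heading=N
[3] after straight(3): x=-4 y=6 heading=N
[4] after straight(3): x=-4 y=9 heading=N
[5] after arc(right, 3): x=-1 y=12 heading=E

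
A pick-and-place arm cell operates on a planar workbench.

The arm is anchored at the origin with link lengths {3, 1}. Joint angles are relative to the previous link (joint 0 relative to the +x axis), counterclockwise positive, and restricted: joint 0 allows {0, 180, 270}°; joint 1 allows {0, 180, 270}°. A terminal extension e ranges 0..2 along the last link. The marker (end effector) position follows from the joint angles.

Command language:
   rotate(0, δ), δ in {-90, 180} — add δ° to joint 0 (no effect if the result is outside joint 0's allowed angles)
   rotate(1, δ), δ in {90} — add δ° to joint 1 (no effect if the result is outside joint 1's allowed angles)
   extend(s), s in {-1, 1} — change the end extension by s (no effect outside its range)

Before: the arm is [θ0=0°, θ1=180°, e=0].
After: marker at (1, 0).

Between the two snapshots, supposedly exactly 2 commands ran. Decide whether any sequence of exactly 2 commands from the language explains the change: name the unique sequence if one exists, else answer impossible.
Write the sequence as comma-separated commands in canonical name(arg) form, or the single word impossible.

extend(-1), extend(1)

key: running extend(1) before extend(-1) would end elsewhere — order is forced
begin: [θ0=0°, θ1=180°, e=0]
[1] after extend(-1): [θ0=0°, θ1=180°, e=0]
[2] after extend(1): [θ0=0°, θ1=180°, e=1]
all 25 alternatives checked — unique.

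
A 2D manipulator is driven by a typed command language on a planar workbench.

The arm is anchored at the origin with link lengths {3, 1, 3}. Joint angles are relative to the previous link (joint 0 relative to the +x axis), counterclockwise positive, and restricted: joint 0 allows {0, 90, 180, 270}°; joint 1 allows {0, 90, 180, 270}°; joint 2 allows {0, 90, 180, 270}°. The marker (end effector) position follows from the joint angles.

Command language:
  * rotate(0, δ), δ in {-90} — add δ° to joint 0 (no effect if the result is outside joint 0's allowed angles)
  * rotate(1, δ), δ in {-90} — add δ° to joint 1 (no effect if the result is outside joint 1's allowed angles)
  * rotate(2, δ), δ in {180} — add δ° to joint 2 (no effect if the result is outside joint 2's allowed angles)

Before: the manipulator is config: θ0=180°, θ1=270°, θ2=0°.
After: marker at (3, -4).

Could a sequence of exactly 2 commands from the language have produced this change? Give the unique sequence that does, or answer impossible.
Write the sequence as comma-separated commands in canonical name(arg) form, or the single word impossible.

rotate(0, -90), rotate(0, -90)

initial: config: θ0=180°, θ1=270°, θ2=0°
t=1 rotate(0, -90) ⇒ config: θ0=90°, θ1=270°, θ2=0°
t=2 rotate(0, -90) ⇒ config: θ0=0°, θ1=270°, θ2=0°
no rival 2-sequence matches.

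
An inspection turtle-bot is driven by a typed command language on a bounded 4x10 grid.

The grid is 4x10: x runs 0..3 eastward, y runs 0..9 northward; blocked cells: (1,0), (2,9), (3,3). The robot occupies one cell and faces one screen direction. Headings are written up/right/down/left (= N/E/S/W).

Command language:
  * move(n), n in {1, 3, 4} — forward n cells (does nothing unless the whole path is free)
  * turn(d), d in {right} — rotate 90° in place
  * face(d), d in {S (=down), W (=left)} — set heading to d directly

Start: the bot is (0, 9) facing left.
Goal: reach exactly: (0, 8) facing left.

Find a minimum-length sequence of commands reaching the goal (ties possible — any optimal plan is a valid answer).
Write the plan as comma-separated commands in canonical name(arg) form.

face(S), move(1), turn(right)

start: (0, 9) facing left
t=1 face(S) ⇒ (0, 9) facing down
t=2 move(1) ⇒ (0, 8) facing down
t=3 turn(right) ⇒ (0, 8) facing left
no 2-step plan works, so 3 is optimal.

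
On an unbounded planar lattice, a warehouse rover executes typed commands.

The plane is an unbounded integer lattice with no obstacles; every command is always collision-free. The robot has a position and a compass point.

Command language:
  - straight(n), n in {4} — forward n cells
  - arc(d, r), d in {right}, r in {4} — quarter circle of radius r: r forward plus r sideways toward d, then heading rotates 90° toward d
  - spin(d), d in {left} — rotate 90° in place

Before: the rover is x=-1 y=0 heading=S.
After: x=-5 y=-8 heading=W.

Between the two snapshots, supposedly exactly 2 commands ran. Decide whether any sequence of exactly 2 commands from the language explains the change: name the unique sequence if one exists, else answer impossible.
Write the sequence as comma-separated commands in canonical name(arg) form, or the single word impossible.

straight(4), arc(right, 4)

key: running arc(right, 4) before straight(4) would end elsewhere — order is forced
begin: x=-1 y=0 heading=S
t=1 straight(4) ⇒ x=-1 y=-4 heading=S
t=2 arc(right, 4) ⇒ x=-5 y=-8 heading=W
no other 2-command option fits: unique.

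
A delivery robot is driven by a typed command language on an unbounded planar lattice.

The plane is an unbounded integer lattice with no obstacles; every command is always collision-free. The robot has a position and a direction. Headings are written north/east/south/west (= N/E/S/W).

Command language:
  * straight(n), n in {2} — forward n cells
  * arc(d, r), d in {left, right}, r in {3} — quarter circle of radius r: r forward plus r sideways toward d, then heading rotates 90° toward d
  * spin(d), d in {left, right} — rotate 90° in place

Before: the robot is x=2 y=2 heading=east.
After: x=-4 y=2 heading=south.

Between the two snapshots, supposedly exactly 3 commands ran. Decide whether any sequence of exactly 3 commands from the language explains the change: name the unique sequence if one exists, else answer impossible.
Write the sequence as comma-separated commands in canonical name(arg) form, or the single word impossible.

spin(left), arc(left, 3), arc(left, 3)

key: order matters: swapping spin(left) and arc(left, 3) lands elsewhere
initial: x=2 y=2 heading=east
[1] after spin(left): x=2 y=2 heading=north
[2] after arc(left, 3): x=-1 y=5 heading=west
[3] after arc(left, 3): x=-4 y=2 heading=south
all 125 alternatives checked — unique.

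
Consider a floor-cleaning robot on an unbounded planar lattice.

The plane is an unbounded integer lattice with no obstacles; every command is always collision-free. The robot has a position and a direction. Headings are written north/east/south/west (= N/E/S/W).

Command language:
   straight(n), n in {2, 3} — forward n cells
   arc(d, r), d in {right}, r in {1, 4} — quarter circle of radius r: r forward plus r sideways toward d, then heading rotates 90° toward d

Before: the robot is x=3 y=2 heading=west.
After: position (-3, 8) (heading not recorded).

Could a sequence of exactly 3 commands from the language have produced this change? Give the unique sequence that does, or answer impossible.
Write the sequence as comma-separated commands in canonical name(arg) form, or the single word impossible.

straight(2), arc(right, 4), straight(2)

begin: x=3 y=2 heading=west
1. straight(2) → x=1 y=2 heading=west
2. arc(right, 4) → x=-3 y=6 heading=north
3. straight(2) → x=-3 y=8 heading=north
all 64 alternatives checked — unique.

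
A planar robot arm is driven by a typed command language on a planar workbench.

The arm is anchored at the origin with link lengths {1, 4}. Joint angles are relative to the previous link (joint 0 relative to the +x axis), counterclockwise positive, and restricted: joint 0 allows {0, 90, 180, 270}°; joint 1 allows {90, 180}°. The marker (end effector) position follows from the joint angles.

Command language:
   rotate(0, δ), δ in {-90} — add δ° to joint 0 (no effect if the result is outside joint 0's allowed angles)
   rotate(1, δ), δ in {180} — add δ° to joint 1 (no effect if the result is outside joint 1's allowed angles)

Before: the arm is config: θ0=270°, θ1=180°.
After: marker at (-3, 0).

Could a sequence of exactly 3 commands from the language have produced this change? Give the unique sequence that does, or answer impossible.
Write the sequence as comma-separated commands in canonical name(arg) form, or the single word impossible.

rotate(0, -90), rotate(0, -90), rotate(0, -90)

start: config: θ0=270°, θ1=180°
[1] after rotate(0, -90): config: θ0=180°, θ1=180°
[2] after rotate(0, -90): config: θ0=90°, θ1=180°
[3] after rotate(0, -90): config: θ0=0°, θ1=180°
no other 3-command option fits: unique.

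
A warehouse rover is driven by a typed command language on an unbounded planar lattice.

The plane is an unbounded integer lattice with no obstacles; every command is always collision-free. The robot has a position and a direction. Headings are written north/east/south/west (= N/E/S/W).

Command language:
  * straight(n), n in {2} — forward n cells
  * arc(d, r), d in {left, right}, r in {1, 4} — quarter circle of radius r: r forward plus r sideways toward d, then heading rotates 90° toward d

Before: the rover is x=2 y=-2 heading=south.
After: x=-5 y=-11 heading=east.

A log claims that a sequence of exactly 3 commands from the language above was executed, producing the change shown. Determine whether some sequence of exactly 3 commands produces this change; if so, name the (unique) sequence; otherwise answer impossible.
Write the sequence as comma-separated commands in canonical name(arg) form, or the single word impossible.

key: position moved to (-5,-11) AND the heading swung to E — translation plus rotation needed
start: x=2 y=-2 heading=south
step 1 (arc(right, 4)): x=-2 y=-6 heading=west
step 2 (arc(left, 4)): x=-6 y=-10 heading=south
step 3 (arc(left, 1)): x=-5 y=-11 heading=east
uniquely the one of 125 3-step routes that fits.

arc(right, 4), arc(left, 4), arc(left, 1)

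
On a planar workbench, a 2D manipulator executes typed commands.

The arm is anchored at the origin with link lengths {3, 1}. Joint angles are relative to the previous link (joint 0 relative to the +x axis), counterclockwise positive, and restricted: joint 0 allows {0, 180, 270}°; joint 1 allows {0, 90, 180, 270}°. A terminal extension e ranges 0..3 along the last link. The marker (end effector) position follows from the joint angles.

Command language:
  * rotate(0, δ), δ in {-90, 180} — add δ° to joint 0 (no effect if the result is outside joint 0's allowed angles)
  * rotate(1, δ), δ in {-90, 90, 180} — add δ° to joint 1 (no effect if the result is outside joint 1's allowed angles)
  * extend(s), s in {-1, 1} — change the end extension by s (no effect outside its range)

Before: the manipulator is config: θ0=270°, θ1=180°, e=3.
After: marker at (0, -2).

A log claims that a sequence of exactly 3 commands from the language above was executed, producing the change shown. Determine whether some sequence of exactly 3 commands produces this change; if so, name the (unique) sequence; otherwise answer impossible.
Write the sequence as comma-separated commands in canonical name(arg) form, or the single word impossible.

start: config: θ0=270°, θ1=180°, e=3
1. extend(-1) → config: θ0=270°, θ1=180°, e=2
2. extend(-1) → config: θ0=270°, θ1=180°, e=1
3. extend(-1) → config: θ0=270°, θ1=180°, e=0
no other 3-command option fits: unique.

extend(-1), extend(-1), extend(-1)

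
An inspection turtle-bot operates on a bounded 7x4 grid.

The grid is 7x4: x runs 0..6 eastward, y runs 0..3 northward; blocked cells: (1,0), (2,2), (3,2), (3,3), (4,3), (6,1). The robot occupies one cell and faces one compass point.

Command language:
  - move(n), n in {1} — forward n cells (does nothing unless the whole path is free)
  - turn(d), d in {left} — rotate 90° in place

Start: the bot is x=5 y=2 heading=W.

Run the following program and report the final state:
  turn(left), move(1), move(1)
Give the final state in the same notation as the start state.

x=5 y=0 heading=S

initial: x=5 y=2 heading=W
t=1 turn(left) ⇒ x=5 y=2 heading=S
t=2 move(1) ⇒ x=5 y=1 heading=S
t=3 move(1) ⇒ x=5 y=0 heading=S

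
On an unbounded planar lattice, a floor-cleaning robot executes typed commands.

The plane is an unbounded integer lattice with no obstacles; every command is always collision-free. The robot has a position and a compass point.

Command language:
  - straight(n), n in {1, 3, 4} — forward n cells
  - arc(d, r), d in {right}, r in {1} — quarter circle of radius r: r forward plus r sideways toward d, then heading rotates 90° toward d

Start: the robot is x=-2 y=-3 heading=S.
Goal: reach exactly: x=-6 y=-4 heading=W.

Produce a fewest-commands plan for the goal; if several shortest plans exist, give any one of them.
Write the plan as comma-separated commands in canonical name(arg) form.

t0: x=-2 y=-3 heading=S
t=1 arc(right, 1) ⇒ x=-3 y=-4 heading=W
t=2 straight(3) ⇒ x=-6 y=-4 heading=W
minimal: 2 command(s), checked below 2.

arc(right, 1), straight(3)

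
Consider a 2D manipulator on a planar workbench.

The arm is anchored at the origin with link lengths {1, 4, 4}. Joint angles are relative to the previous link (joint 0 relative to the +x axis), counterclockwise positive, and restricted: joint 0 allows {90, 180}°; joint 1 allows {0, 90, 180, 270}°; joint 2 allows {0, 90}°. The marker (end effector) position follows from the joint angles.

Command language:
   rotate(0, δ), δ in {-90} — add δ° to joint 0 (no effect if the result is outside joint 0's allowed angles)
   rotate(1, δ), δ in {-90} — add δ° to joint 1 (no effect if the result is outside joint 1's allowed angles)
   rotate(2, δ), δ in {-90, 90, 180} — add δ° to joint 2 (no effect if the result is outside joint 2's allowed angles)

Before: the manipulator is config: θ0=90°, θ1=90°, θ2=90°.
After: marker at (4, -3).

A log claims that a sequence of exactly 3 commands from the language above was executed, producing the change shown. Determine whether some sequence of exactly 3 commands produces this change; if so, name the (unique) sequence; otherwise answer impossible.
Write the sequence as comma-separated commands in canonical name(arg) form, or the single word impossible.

initial: config: θ0=90°, θ1=90°, θ2=90°
1. rotate(1, -90) → config: θ0=90°, θ1=0°, θ2=90°
2. rotate(1, -90) → config: θ0=90°, θ1=270°, θ2=90°
3. rotate(1, -90) → config: θ0=90°, θ1=180°, θ2=90°
all 125 alternatives checked — unique.

rotate(1, -90), rotate(1, -90), rotate(1, -90)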